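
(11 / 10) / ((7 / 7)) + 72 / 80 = 2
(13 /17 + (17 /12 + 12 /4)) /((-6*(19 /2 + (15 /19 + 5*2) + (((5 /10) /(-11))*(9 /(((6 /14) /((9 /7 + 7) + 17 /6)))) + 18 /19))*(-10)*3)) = 220913 /81527580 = 0.00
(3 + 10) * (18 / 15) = 15.60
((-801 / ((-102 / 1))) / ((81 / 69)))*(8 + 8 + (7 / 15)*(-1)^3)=476951 / 4590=103.91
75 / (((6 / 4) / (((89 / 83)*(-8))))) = -35600 / 83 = -428.92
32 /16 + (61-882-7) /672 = 43 /56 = 0.77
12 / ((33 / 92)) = 368 / 11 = 33.45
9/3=3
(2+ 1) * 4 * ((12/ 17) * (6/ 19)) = 864/ 323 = 2.67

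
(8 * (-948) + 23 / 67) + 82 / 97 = -7582.81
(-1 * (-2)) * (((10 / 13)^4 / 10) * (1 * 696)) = 1392000 / 28561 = 48.74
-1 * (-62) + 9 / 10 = 629 / 10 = 62.90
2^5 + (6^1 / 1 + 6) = 44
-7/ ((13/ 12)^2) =-1008/ 169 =-5.96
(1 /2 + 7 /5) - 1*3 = -11 /10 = -1.10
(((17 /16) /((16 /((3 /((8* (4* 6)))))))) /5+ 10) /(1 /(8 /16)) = 819217 /163840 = 5.00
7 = 7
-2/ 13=-0.15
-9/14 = -0.64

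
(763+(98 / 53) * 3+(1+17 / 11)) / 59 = 449547 / 34397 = 13.07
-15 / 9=-5 / 3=-1.67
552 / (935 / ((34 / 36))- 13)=552 / 977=0.56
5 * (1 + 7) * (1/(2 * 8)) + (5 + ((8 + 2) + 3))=41/2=20.50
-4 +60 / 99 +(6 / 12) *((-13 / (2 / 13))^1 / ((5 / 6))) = -17851 / 330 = -54.09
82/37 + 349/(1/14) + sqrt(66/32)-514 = sqrt(33)/4 + 161846/37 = 4375.65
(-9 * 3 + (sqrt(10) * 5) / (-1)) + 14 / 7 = -40.81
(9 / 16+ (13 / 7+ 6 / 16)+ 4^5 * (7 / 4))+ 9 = 202025 / 112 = 1803.79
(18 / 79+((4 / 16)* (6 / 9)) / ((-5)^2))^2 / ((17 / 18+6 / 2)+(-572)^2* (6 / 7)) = 54059887 / 275667848661250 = 0.00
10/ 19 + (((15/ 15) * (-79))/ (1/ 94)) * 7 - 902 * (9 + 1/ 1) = -1159028/ 19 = -61001.47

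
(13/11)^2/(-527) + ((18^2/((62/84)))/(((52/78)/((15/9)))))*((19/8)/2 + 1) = 612316799/255068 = 2400.60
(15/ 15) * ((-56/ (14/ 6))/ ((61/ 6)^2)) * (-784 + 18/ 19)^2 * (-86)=16447553300736/ 1343281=12244313.22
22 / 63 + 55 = 3487 / 63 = 55.35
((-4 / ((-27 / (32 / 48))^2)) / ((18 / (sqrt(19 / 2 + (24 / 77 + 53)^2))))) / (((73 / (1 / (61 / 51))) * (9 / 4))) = -272 * sqrt(7514378) / 20246780169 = -0.00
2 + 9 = 11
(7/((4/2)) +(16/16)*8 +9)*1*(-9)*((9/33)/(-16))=1107/352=3.14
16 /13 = 1.23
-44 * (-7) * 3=924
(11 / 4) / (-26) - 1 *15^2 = -23411 / 104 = -225.11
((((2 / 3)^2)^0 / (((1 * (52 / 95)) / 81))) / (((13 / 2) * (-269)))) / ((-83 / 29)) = 0.03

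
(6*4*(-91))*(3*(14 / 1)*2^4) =-1467648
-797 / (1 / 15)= -11955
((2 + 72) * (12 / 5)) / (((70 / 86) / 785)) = 5994888 / 35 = 171282.51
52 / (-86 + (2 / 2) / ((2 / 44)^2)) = 0.13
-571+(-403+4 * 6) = -950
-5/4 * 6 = -15/2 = -7.50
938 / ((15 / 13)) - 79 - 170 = 8459 / 15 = 563.93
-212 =-212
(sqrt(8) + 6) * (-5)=-44.14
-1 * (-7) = 7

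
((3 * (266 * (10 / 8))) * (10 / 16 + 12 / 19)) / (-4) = -20055 / 64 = -313.36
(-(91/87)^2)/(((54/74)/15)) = -1531985/68121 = -22.49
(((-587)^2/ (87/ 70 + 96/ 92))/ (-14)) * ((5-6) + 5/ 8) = 39625435/ 9816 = 4036.82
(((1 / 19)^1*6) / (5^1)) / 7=6 / 665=0.01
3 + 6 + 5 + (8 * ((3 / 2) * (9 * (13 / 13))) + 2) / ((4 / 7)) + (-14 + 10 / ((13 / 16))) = 5325 / 26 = 204.81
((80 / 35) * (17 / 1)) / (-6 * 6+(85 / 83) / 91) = -293488 / 271823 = -1.08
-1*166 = -166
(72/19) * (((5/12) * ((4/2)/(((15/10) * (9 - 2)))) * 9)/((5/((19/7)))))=72/49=1.47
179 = 179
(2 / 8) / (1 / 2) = 0.50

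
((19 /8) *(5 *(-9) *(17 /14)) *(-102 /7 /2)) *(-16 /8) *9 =-6671565 /392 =-17019.30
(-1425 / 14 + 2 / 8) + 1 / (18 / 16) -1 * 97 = -49807 / 252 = -197.65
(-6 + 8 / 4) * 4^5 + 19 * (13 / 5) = -20233 / 5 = -4046.60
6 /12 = 1 /2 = 0.50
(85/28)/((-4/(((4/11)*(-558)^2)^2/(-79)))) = 8240540942160/66913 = 123153063.56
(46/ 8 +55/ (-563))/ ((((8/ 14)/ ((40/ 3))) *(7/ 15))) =318225/ 1126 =282.62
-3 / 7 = -0.43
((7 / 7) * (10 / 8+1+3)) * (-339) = -7119 / 4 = -1779.75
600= 600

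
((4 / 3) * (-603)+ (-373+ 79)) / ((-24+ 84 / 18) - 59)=3294 / 235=14.02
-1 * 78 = -78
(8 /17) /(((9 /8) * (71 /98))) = 6272 /10863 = 0.58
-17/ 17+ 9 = 8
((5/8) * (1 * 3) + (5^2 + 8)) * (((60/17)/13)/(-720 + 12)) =-1395/104312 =-0.01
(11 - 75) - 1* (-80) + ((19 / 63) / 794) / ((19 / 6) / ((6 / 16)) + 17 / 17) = 7558899 / 472430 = 16.00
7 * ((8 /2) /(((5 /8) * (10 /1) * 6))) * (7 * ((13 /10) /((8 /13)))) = 8281 /750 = 11.04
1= 1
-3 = -3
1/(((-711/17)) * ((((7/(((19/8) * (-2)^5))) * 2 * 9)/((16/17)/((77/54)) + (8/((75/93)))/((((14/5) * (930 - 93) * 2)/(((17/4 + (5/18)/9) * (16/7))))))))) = 2591973616/264008374245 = 0.01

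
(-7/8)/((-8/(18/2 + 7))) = 1.75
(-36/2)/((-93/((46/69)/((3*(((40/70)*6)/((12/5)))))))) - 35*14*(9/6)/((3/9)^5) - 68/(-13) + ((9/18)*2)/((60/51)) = -178598.89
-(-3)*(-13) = -39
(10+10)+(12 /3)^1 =24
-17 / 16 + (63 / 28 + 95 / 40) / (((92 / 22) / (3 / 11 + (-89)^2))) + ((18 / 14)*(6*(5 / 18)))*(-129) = 21852889 / 2576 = 8483.26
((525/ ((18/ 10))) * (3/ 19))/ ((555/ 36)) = 2100/ 703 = 2.99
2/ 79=0.03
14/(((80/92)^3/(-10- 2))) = -255507/1000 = -255.51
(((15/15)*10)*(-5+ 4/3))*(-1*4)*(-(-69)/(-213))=-10120/213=-47.51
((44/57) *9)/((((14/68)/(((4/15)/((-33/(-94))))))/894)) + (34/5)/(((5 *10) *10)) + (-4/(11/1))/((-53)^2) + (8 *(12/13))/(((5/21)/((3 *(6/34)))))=26033410324718219/1135267883750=22931.51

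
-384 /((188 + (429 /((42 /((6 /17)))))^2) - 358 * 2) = 0.75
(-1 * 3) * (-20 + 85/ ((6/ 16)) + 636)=-2528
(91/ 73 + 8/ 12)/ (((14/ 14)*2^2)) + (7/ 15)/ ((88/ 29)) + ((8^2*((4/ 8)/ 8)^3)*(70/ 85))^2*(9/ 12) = 0.63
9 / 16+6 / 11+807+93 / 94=809.10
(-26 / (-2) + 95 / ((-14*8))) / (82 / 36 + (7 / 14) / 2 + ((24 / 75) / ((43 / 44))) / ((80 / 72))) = 65838375 / 15292172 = 4.31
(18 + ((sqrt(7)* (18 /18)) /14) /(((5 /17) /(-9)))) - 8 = 10 - 153* sqrt(7) /70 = 4.22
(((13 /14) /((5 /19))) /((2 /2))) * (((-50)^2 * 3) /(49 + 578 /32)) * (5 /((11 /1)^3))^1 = 14820000 /9997141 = 1.48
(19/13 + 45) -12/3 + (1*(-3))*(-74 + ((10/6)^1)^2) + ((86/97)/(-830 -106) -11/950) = 256.12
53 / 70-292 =-20387 / 70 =-291.24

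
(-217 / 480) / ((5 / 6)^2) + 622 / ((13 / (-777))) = -483302463 / 13000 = -37177.11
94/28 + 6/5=4.56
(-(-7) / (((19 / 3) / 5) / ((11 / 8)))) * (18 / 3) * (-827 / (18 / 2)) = -318395 / 76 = -4189.41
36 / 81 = 4 / 9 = 0.44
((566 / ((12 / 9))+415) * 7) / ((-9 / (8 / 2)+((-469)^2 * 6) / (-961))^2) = 86833138504 / 27959908770369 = 0.00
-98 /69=-1.42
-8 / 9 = -0.89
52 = 52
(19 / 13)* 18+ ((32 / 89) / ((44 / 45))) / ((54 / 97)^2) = 28343428 / 1030887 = 27.49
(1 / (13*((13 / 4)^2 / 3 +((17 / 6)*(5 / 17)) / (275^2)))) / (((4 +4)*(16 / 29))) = 1315875 / 265837832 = 0.00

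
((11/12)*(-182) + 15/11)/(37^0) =-10921/66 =-165.47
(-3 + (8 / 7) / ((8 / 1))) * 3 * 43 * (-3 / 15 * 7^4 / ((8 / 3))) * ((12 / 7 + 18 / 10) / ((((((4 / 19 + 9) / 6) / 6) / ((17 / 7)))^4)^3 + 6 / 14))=49881611781675256691300158378663898619895195165570105344 / 91654023821361959244454565059699732023216926194115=544238.10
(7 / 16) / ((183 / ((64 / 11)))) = 28 / 2013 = 0.01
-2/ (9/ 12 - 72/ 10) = 40/ 129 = 0.31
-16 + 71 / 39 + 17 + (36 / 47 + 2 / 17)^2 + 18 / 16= 941383663 / 199181112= 4.73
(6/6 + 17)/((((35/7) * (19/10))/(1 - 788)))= -28332/19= -1491.16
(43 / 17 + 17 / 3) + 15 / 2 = 1601 / 102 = 15.70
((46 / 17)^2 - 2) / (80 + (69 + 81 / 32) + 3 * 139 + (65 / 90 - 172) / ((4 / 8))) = 442944 / 18808409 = 0.02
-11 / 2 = -5.50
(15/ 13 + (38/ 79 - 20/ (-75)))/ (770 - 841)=-29293/ 1093755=-0.03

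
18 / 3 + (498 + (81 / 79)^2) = 3152025 / 6241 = 505.05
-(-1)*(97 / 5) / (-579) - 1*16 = -16.03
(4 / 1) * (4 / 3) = 16 / 3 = 5.33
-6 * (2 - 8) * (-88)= -3168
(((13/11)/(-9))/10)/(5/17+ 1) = -221/21780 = -0.01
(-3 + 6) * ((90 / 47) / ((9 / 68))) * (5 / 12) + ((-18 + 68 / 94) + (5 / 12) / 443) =202243 / 249852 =0.81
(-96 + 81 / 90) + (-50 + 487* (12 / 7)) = 689.76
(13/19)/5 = 13/95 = 0.14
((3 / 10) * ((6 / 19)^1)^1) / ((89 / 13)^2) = 1521 / 752495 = 0.00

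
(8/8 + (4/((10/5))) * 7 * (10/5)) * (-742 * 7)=-150626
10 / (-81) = -10 / 81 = -0.12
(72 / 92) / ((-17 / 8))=-144 / 391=-0.37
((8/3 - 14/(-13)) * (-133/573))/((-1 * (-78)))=-9709/871533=-0.01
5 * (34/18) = 9.44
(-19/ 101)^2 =361/ 10201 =0.04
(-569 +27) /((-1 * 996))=271 /498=0.54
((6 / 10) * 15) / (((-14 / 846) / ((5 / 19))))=-19035 / 133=-143.12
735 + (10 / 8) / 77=226385 / 308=735.02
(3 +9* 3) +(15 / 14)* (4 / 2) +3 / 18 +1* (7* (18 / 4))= 1340 / 21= 63.81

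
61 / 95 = 0.64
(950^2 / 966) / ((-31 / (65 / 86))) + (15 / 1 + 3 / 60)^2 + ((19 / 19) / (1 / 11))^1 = 214.72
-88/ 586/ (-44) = 1/ 293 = 0.00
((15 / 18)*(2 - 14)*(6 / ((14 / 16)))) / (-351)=160 / 819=0.20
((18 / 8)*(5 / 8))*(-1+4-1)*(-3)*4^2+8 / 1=-127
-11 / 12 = -0.92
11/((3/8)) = 88/3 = 29.33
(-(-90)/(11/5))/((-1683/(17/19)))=-50/2299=-0.02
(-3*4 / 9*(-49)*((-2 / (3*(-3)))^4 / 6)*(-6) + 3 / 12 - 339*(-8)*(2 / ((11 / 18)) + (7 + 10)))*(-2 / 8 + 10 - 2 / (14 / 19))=9380214604517 / 24249456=386821.65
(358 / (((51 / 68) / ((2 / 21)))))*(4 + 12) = 45824 / 63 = 727.37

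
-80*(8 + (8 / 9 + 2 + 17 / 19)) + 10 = -159490 / 171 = -932.69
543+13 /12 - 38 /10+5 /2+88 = 37847 /60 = 630.78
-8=-8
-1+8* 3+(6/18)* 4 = 73/3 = 24.33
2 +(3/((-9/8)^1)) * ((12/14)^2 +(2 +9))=-29.29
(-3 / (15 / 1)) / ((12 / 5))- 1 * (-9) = 107 / 12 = 8.92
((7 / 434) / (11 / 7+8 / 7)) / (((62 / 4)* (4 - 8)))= -7 / 73036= -0.00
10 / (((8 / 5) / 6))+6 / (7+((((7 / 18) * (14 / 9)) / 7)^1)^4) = 5779067313 / 150664724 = 38.36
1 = 1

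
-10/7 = -1.43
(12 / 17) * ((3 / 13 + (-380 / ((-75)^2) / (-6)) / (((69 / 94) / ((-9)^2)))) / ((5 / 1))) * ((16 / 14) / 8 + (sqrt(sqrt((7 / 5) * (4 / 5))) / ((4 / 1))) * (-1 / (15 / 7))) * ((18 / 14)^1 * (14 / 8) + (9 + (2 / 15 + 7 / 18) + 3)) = -1024850393 * sqrt(10) * 7^(1 / 4) / 14295937500 + 146407199 / 333571875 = 0.07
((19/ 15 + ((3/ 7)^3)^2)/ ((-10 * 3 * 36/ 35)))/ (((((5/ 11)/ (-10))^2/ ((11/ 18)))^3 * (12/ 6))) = -2648288864035903/ 4962182715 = -533694.35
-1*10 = -10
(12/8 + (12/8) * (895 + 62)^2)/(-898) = -1373775/898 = -1529.82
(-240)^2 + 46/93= 5356846/93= 57600.49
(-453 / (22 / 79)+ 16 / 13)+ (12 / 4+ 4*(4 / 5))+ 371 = -1784999 / 1430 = -1248.25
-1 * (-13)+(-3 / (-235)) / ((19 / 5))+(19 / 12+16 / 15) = 279569 / 17860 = 15.65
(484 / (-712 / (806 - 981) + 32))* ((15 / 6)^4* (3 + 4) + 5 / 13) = 402007375 / 109408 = 3674.39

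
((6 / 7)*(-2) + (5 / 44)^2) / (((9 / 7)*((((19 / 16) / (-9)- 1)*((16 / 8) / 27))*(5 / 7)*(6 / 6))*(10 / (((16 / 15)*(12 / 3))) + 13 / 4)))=69724368 / 17652085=3.95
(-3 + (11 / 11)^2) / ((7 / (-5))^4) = -1250 / 2401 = -0.52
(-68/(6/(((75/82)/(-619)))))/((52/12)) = 1275/329927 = 0.00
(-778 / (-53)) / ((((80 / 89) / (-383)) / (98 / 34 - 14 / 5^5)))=-2027257616741 / 112625000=-18000.07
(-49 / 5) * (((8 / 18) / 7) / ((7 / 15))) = -4 / 3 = -1.33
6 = 6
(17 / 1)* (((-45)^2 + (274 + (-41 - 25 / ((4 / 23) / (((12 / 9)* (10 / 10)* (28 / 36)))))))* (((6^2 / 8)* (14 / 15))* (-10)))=-13551958 / 9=-1505773.11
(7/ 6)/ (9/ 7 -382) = -49/ 15990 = -0.00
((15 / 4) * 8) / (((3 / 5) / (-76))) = -3800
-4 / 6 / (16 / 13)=-13 / 24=-0.54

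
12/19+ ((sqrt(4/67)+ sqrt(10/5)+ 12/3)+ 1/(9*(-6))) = 6.27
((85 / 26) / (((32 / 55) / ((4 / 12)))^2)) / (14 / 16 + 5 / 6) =257125 / 409344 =0.63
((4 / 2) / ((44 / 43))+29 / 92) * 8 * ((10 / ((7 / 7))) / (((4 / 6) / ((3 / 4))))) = 204.28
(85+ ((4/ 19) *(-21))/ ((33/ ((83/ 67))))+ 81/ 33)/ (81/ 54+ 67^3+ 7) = 2444604/ 8423406629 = 0.00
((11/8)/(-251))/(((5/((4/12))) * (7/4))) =-11/52710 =-0.00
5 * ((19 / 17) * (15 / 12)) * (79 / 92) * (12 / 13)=112575 / 20332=5.54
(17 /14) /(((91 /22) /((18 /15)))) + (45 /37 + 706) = 83383409 /117845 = 707.57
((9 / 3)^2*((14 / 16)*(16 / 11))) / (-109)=-126 / 1199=-0.11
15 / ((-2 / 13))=-195 / 2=-97.50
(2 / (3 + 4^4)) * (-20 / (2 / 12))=-240 / 259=-0.93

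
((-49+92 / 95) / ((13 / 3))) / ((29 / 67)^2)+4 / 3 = -13861171 / 239685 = -57.83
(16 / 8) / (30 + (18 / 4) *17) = 0.02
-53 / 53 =-1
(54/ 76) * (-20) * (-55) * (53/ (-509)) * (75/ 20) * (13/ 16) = -247.96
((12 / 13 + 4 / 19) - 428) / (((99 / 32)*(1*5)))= -3373952 / 122265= -27.60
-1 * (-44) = 44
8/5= 1.60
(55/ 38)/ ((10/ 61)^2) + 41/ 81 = 3346571/ 61560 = 54.36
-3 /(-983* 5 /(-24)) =-72 /4915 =-0.01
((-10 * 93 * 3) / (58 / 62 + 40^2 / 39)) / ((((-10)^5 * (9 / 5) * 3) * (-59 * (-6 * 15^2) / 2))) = 12493 / 4040724150000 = 0.00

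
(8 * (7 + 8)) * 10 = 1200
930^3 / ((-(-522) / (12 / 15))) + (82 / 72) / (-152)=195619621211 / 158688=1232731.03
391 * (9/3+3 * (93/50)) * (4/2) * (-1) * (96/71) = -16102944/1775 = -9072.08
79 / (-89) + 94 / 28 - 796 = -988739 / 1246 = -793.53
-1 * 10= -10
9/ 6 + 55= 113/ 2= 56.50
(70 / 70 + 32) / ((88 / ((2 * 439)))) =1317 / 4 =329.25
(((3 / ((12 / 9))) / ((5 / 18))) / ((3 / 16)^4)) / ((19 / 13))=425984 / 95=4484.04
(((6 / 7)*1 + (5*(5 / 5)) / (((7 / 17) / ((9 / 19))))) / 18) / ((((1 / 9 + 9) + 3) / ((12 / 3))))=1758 / 14497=0.12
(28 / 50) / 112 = 1 / 200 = 0.00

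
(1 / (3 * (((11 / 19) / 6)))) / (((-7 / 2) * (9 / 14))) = -152 / 99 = -1.54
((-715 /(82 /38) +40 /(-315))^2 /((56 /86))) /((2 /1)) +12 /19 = 598905785701921 /7098889896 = 84366.12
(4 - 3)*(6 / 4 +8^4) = 8195 / 2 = 4097.50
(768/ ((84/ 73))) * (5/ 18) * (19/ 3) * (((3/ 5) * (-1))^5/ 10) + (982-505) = 10234647/ 21875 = 467.87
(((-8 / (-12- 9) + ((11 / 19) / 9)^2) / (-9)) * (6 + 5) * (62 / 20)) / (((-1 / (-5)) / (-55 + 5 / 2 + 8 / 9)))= 24970259347 / 66318588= 376.52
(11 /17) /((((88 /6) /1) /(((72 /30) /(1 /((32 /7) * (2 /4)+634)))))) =2358 /35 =67.37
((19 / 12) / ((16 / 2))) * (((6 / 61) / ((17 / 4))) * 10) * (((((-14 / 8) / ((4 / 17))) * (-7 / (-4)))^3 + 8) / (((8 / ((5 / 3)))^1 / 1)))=-91186127625 / 4349493248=-20.96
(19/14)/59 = 19/826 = 0.02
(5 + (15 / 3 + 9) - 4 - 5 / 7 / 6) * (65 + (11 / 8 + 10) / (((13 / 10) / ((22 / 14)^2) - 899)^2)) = 96029529507153125 / 99279738214356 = 967.26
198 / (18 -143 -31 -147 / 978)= -64548 / 50905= -1.27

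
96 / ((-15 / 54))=-345.60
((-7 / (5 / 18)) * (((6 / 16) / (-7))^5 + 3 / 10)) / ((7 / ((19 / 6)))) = -47087497593 / 13768294400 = -3.42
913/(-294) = -913/294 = -3.11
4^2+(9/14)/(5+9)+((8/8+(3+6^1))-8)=3537/196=18.05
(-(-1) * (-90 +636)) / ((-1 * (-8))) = 273 / 4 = 68.25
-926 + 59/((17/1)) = -15683/17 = -922.53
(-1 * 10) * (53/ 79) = -530/ 79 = -6.71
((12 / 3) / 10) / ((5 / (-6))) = -12 / 25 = -0.48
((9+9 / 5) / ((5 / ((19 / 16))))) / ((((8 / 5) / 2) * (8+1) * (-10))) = -57 / 1600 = -0.04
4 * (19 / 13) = 76 / 13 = 5.85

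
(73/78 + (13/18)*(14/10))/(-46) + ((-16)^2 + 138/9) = 7300441/26910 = 271.29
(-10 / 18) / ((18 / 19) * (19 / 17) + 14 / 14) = -17 / 63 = -0.27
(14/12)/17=7/102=0.07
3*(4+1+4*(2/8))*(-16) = -288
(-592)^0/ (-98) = -1/ 98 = -0.01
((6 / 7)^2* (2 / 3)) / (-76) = -6 / 931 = -0.01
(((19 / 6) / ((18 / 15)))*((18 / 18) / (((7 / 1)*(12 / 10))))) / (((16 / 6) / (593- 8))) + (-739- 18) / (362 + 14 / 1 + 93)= 2020177 / 30016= 67.30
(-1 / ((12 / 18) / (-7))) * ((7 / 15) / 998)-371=-3702531 / 9980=-371.00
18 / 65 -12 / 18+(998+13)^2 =199313519 / 195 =1022120.61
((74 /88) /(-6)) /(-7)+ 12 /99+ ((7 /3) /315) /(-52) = 152531 /1081080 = 0.14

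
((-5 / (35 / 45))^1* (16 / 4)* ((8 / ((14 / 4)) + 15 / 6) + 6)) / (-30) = 453 / 49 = 9.24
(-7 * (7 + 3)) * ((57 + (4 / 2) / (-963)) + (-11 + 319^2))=-6862809730 / 963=-7126489.85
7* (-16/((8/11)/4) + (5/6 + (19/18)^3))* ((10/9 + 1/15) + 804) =-127195185607/262440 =-484663.87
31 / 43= 0.72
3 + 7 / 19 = 64 / 19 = 3.37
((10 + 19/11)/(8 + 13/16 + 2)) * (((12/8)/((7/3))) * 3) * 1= 27864/13321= 2.09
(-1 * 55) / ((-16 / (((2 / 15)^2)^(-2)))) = 2784375 / 256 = 10876.46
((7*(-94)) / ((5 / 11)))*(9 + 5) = -20266.40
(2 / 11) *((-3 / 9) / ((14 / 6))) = -2 / 77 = -0.03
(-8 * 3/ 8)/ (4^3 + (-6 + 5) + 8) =-3/ 71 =-0.04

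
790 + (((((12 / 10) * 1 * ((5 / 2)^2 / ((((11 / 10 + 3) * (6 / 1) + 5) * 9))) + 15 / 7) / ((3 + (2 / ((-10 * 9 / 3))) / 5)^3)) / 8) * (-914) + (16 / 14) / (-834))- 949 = -6537982576285375 / 38844528328704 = -168.31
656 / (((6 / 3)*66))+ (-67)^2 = 148301 / 33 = 4493.97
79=79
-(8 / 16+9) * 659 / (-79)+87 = 26267 / 158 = 166.25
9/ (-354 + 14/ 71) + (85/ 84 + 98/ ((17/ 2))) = 112240397/ 8967840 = 12.52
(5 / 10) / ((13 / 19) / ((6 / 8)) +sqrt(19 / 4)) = 0.16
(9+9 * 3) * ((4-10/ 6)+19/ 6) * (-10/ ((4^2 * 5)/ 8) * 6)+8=-1180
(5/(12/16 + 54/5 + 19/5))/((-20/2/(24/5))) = -48/307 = -0.16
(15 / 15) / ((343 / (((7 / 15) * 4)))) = 4 / 735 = 0.01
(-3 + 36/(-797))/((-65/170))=82518/10361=7.96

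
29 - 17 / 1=12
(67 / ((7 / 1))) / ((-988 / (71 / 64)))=-0.01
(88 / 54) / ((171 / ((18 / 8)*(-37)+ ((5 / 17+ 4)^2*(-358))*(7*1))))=-588655463 / 1334313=-441.17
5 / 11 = 0.45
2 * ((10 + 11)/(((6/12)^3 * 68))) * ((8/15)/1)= 224/85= 2.64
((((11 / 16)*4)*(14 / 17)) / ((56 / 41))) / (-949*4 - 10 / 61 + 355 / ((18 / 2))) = -247599 / 560983408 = -0.00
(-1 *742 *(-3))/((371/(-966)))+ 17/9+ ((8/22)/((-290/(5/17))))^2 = -1533587420527/264680361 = -5794.11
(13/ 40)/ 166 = 13/ 6640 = 0.00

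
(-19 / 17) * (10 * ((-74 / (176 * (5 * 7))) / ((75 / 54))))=6327 / 65450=0.10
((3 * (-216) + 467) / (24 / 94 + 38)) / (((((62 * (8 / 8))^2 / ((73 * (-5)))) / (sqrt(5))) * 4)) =3105055 * sqrt(5) / 27646048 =0.25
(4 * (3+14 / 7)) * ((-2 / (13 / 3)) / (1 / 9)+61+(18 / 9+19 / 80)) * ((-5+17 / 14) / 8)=-3256691 / 5824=-559.18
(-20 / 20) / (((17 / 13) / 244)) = -186.59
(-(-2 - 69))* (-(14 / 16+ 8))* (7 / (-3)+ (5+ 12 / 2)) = -65533 / 12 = -5461.08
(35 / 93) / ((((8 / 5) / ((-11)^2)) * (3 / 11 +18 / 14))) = 326095 / 17856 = 18.26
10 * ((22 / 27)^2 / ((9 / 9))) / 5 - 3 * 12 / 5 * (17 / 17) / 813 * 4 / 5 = 6523208 / 4938975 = 1.32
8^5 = 32768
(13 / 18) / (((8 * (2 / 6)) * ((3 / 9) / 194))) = 1261 / 8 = 157.62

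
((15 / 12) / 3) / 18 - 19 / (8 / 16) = -8203 / 216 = -37.98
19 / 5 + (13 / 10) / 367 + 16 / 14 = 127073 / 25690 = 4.95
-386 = -386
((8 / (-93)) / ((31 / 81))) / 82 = -108 / 39401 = -0.00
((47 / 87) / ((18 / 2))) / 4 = 47 / 3132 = 0.02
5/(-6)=-0.83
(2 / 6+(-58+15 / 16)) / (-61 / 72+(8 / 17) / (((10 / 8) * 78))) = 9026745 / 134042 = 67.34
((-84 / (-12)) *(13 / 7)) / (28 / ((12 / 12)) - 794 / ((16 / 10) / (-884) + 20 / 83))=-142571 / 36103779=-0.00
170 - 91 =79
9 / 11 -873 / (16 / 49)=-470403 / 176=-2672.74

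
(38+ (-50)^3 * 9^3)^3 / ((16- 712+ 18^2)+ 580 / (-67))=6337192453574872466352947 / 3188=1987826992965769280537.31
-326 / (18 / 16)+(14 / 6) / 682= -1778635 / 6138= -289.77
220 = 220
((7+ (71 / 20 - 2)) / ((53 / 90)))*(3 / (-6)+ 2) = 4617 / 212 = 21.78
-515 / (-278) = 515 / 278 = 1.85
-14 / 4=-7 / 2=-3.50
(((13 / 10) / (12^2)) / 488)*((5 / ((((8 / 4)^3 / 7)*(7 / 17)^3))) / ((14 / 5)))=319345 / 771305472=0.00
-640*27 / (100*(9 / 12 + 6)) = -128 / 5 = -25.60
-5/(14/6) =-15/7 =-2.14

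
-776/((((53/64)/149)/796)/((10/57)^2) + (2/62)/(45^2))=-1479066647961600/462749291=-3196259.13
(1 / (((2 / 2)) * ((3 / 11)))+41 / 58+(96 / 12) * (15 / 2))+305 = 64271 / 174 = 369.37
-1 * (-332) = 332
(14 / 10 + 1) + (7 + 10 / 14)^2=15168 / 245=61.91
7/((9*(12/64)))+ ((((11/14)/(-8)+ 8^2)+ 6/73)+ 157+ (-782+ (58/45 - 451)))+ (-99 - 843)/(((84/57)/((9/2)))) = -612278263/157680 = -3883.04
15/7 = 2.14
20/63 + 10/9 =10/7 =1.43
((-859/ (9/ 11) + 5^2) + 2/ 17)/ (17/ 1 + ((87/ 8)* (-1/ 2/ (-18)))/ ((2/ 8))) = -1254320/ 22287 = -56.28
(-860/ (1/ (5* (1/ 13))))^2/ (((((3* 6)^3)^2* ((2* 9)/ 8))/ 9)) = 1155625/ 89813529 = 0.01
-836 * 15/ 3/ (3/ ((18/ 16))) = -3135/ 2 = -1567.50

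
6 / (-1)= -6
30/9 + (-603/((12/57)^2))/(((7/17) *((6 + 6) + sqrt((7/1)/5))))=-166327855/59892 + 3700611 *sqrt(35)/79856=-2502.97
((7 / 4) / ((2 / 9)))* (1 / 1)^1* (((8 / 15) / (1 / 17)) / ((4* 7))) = 51 / 20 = 2.55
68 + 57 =125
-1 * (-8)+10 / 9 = 82 / 9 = 9.11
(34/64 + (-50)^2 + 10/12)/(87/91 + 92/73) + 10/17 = 27132368041/24027936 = 1129.20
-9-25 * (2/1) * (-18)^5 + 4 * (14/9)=850305575/9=94478397.22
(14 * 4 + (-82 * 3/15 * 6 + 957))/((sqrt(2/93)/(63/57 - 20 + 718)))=60743159 * sqrt(186)/190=4360138.10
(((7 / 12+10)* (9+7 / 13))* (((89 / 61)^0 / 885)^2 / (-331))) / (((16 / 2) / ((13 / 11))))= -3937 / 68441333400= -0.00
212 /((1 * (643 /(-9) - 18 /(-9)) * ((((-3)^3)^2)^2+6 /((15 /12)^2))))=-636 /110717675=-0.00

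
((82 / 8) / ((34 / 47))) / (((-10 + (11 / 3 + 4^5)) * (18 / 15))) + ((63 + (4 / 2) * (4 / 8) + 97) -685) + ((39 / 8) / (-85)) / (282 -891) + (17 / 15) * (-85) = -620.32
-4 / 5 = -0.80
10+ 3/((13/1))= 133/13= 10.23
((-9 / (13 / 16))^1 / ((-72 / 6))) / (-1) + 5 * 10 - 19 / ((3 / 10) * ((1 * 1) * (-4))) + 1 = 5141 / 78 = 65.91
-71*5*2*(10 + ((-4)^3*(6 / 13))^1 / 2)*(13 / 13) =44020 / 13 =3386.15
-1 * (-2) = 2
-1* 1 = -1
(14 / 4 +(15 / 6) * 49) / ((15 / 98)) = 4116 / 5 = 823.20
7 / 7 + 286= 287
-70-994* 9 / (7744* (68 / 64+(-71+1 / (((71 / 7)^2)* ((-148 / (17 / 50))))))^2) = -230601531033575896761070 / 3294296471239024546801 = -70.00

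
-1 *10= -10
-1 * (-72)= 72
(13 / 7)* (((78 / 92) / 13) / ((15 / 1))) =13 / 1610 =0.01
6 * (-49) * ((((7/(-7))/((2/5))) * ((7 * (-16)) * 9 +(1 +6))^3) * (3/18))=-245735735245/2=-122867867622.50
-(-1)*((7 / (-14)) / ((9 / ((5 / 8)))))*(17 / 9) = -85 / 1296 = -0.07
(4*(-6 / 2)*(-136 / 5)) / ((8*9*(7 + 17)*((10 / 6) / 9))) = 51 / 50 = 1.02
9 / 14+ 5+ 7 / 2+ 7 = 113 / 7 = 16.14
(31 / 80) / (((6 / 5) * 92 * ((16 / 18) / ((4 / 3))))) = 31 / 5888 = 0.01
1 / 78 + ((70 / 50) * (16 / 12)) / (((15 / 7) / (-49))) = -249629 / 5850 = -42.67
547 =547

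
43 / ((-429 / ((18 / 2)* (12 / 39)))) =-0.28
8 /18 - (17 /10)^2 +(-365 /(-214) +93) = 8884643 /96300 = 92.26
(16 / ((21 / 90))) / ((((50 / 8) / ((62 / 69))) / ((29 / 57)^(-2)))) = 25784064 / 677005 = 38.09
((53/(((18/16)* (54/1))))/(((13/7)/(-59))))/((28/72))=-25016/351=-71.27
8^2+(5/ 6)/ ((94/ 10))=64.09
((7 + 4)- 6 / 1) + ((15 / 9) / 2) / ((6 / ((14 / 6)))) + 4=1007 / 108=9.32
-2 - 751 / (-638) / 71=-1.98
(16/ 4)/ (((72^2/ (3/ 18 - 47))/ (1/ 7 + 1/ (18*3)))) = -17141/ 2939328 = -0.01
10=10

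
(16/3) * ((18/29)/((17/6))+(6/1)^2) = 95232/493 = 193.17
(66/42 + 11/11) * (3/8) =27/28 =0.96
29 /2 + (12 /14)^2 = 15.23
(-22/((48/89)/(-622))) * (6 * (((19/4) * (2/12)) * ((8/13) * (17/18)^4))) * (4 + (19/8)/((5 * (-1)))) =22708592926657/109175040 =208001.69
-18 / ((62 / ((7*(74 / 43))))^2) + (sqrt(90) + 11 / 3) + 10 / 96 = 263658925 / 85290672 + 3*sqrt(10) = 12.58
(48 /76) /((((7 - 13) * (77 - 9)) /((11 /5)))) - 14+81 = 216399 /3230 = 67.00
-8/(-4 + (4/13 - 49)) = 104/685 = 0.15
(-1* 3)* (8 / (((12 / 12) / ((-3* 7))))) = 504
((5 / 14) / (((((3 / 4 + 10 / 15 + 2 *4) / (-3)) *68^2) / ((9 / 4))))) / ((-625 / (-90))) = -729 / 91439600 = -0.00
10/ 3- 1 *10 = -6.67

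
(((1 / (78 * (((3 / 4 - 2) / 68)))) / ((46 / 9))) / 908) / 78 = -17 / 8823490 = -0.00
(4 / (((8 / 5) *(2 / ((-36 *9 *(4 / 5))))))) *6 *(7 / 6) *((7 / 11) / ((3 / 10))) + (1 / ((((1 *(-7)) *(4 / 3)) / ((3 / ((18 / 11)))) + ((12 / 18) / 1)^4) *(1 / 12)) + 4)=-57664243 / 11990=-4809.36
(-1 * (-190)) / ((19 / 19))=190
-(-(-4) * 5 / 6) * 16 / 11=-160 / 33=-4.85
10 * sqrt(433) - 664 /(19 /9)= -5976 /19+ 10 * sqrt(433)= -106.44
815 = 815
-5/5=-1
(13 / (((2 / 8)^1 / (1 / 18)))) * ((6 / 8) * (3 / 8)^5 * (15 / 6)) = 5265 / 131072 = 0.04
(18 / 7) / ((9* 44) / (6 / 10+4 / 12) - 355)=18 / 485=0.04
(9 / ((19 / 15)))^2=18225 / 361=50.48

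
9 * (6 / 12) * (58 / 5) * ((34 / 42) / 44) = 1479 / 1540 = 0.96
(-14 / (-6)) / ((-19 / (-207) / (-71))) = -34293 / 19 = -1804.89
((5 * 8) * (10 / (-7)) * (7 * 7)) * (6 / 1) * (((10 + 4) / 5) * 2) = -94080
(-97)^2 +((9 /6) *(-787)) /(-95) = 1790071 /190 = 9421.43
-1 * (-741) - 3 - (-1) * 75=813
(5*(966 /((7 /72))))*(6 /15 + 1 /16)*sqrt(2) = 22977*sqrt(2) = 32494.39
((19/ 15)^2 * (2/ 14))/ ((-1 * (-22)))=361/ 34650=0.01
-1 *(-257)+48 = 305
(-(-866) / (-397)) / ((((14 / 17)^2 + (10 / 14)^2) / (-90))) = 1103708340 / 6681113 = 165.20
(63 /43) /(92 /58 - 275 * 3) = -1827 /1026797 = -0.00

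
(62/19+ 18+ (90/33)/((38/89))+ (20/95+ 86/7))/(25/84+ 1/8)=1409640/14839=95.00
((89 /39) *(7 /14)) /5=89 /390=0.23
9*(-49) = -441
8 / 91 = 0.09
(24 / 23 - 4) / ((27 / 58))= -3944 / 621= -6.35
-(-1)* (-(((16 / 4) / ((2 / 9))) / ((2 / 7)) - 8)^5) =-503284375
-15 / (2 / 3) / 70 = -9 / 28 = -0.32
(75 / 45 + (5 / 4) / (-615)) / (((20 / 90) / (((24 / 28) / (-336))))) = -351 / 18368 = -0.02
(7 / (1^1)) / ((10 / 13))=91 / 10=9.10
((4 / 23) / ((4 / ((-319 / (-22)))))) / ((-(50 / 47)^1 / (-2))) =1363 / 1150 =1.19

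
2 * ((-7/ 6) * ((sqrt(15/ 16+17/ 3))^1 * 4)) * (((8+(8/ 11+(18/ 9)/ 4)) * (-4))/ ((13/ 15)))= 14210 * sqrt(951)/ 429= 1021.47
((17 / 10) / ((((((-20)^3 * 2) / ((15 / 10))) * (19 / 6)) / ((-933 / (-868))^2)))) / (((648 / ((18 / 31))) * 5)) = -14798313 / 1420053555200000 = -0.00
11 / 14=0.79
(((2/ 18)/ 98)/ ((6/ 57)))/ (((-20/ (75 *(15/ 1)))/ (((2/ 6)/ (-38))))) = 25/ 4704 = 0.01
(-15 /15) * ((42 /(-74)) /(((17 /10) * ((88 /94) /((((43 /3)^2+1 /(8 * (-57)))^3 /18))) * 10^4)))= 58426984827781241 /3400970394894336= 17.18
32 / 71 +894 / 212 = 35129 / 7526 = 4.67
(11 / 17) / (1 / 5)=55 / 17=3.24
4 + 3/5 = 23/5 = 4.60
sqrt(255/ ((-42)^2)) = sqrt(255)/ 42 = 0.38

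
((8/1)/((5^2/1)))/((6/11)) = 44/75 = 0.59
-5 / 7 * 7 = -5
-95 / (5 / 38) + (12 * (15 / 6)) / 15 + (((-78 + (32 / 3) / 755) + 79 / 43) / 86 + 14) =-5920851319 / 8375970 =-706.89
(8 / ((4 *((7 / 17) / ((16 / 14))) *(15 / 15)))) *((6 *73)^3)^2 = 1920496707993166848 / 49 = 39193810367207486.69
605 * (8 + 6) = 8470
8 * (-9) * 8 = -576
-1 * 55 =-55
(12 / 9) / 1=1.33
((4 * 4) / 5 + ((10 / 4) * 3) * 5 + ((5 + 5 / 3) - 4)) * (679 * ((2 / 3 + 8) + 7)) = 41518813 / 90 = 461320.14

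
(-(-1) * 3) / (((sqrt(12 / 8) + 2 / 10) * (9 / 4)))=-40 / 219 + 100 * sqrt(6) / 219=0.94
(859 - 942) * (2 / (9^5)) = -166 / 59049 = -0.00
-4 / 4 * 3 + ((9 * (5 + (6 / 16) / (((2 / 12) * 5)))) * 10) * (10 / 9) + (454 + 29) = 1025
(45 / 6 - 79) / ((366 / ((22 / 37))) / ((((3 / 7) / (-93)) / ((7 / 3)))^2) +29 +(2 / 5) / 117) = -920205 / 2031008746304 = -0.00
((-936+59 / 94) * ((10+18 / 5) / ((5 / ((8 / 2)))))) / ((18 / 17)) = -4065652 / 423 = -9611.47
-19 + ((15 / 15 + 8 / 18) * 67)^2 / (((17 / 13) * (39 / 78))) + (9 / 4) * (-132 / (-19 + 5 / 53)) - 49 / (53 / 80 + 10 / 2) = 993964333751 / 69447618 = 14312.43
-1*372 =-372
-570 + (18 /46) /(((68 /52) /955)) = -111135 /391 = -284.23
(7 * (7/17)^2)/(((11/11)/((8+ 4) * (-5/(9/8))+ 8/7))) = -53704/867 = -61.94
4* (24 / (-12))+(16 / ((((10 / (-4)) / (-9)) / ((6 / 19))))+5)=1443 / 95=15.19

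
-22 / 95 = -0.23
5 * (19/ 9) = 95/ 9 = 10.56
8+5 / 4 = 37 / 4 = 9.25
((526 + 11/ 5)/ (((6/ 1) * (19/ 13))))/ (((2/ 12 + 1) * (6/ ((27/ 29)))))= 16263/ 2030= 8.01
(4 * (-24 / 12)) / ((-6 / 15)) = 20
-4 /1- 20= -24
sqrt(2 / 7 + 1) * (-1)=-3 * sqrt(7) / 7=-1.13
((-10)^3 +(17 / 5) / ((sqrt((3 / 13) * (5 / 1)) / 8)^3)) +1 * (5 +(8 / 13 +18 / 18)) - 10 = 401.13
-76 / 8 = -19 / 2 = -9.50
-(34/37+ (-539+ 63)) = 17578/37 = 475.08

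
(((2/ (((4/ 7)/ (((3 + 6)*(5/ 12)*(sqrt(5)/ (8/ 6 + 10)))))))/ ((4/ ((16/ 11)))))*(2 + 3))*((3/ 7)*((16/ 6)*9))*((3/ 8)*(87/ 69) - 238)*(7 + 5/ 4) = -265507875*sqrt(5)/ 6256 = -94899.88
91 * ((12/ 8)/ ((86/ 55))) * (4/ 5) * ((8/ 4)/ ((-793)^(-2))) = 87834118.47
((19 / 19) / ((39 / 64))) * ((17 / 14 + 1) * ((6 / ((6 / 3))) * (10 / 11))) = 9920 / 1001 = 9.91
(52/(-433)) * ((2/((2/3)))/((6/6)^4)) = -156/433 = -0.36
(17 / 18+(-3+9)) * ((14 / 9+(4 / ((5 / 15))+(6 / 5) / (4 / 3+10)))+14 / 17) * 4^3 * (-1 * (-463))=4104402400 / 1377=2980684.39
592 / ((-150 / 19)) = -5624 / 75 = -74.99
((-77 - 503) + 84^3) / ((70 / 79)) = 23388898 / 35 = 668254.23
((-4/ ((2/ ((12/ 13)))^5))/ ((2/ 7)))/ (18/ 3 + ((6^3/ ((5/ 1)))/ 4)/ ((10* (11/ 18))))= -1247400/ 33045077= -0.04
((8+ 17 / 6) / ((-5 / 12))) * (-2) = 52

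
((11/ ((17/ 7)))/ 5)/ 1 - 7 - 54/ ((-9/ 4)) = 1522/ 85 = 17.91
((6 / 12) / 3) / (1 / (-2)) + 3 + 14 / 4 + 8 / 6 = 15 / 2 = 7.50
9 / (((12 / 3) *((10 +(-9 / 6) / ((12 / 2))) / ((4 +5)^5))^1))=177147 / 13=13626.69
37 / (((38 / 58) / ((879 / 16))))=943167 / 304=3102.52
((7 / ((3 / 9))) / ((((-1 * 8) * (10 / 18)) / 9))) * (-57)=96957 / 40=2423.92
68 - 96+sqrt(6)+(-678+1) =-705+sqrt(6) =-702.55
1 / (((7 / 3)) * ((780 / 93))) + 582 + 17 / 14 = 151649 / 260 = 583.27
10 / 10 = 1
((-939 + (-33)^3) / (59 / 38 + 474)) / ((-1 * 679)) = 200184 / 1752887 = 0.11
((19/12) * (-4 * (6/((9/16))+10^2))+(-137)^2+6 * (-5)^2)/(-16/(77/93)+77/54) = -75750906/74423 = -1017.84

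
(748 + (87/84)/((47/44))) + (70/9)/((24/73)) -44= 25889575/35532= 728.63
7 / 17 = 0.41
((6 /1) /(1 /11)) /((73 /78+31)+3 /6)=234 /115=2.03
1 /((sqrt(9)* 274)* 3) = 1 /2466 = 0.00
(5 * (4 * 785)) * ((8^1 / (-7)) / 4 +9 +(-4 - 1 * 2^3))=-361100 / 7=-51585.71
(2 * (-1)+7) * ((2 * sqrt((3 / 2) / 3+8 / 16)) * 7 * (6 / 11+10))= 8120 / 11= 738.18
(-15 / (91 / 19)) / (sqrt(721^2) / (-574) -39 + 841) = -7790 / 1991717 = -0.00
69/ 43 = 1.60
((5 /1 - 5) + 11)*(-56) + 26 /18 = -5531 /9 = -614.56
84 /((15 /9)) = 252 /5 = 50.40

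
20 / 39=0.51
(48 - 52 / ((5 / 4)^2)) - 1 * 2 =318 / 25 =12.72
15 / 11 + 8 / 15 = 313 / 165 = 1.90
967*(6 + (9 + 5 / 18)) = 265925 / 18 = 14773.61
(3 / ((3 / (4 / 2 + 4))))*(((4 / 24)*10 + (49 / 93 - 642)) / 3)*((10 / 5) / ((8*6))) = -9917 / 186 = -53.32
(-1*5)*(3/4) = -15/4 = -3.75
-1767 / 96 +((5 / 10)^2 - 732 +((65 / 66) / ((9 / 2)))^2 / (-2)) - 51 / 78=-27551813233 / 36694944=-750.83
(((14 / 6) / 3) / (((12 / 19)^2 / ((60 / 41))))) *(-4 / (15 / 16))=-40432 / 3321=-12.17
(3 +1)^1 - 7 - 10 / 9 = -4.11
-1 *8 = -8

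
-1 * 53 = -53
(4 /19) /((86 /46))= 92 /817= 0.11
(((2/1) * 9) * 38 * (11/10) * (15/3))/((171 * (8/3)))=33/4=8.25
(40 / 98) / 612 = 5 / 7497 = 0.00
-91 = -91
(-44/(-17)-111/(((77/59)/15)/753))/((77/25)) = -31437571175/100793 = -311902.33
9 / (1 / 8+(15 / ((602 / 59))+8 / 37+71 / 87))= 69762168 / 20365963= 3.43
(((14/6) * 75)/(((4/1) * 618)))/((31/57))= 3325/25544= 0.13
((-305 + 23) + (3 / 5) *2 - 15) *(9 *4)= -53244 / 5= -10648.80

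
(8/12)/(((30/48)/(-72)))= -384/5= -76.80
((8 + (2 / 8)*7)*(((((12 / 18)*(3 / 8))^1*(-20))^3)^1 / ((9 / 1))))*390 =-105625 / 2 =-52812.50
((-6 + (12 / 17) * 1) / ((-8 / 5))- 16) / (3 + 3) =-863 / 408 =-2.12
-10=-10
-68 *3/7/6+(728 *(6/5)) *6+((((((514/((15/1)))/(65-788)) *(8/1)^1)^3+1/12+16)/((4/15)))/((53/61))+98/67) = 179492714173579026007/33819416087108400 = 5307.39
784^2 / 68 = 153664 / 17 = 9039.06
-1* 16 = -16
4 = 4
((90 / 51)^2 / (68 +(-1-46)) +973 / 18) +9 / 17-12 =1556089 / 36414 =42.73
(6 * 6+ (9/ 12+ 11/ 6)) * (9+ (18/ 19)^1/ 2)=365.53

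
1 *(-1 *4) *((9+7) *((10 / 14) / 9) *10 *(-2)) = 6400 / 63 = 101.59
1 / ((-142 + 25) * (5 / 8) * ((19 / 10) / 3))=-0.02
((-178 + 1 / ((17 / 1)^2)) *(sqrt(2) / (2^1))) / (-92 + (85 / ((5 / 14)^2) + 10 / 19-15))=-1628965 *sqrt(2) / 10248518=-0.22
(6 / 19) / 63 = 2 / 399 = 0.01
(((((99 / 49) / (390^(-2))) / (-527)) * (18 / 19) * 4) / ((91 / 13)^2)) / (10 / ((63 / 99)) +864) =-542084400 / 10574699261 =-0.05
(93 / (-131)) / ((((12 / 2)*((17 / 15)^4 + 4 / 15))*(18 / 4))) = -174375 / 12709751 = -0.01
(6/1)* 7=42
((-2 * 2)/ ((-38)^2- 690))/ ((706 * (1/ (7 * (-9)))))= 63/ 133081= 0.00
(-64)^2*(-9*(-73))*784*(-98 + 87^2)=15762319147008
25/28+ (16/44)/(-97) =26563/29876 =0.89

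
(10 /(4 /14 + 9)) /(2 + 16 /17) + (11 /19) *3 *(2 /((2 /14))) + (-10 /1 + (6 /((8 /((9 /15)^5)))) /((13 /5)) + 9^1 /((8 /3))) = 22328027 /1235000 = 18.08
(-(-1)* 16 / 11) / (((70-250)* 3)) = -4 / 1485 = -0.00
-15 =-15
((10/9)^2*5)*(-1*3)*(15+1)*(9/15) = -1600/9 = -177.78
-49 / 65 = -0.75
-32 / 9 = -3.56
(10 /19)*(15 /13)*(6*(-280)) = -252000 /247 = -1020.24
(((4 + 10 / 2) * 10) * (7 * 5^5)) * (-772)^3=-905821182000000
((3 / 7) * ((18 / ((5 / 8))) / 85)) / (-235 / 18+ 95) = 0.00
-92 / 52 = -23 / 13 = -1.77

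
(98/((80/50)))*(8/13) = 490/13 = 37.69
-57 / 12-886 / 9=-103.19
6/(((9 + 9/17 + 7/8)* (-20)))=-204/7075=-0.03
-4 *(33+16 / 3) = -460 / 3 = -153.33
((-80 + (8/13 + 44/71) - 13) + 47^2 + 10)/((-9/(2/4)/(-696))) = 227758808/2769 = 82253.09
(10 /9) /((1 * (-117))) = -10 /1053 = -0.01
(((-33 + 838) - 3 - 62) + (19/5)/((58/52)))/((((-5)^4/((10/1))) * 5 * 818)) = 107794/37065625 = 0.00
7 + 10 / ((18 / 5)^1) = 88 / 9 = 9.78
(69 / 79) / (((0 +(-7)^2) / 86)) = 5934 / 3871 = 1.53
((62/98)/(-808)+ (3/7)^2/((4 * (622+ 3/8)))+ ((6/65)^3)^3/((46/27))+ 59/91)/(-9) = -0.07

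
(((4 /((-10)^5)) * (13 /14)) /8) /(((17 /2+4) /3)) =-39 /35000000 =-0.00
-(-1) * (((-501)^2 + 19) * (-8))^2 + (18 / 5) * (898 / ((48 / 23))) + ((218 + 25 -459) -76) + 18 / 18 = 4032706586858.05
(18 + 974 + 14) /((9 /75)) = 25150 /3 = 8383.33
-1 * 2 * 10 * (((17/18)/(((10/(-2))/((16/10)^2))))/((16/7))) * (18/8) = 238/25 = 9.52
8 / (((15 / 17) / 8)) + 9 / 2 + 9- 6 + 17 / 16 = 81.10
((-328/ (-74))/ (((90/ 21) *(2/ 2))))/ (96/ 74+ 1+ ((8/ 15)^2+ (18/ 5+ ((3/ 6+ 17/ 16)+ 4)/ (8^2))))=8816640/ 53439037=0.16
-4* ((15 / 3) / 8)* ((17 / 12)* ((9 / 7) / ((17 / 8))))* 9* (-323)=43605 / 7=6229.29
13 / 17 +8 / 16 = 43 / 34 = 1.26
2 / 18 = 1 / 9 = 0.11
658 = 658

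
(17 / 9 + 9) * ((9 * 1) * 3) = 294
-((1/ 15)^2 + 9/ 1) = -2026/ 225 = -9.00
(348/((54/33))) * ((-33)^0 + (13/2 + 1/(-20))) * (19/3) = 903089/90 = 10034.32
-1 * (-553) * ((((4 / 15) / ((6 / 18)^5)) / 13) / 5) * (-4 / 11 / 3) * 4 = -955584 / 3575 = -267.30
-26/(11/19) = -494/11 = -44.91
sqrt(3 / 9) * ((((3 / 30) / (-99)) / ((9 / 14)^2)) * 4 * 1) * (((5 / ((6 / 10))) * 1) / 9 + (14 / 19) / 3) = -0.01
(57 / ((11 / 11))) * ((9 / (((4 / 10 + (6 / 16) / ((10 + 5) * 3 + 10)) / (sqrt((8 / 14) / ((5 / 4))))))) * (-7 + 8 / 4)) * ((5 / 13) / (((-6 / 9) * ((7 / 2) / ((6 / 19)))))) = 4276800 * sqrt(35) / 114023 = 221.90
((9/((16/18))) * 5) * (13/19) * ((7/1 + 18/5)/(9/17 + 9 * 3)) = 8109/608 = 13.34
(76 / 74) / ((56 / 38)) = 0.70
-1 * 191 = -191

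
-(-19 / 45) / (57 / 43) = 43 / 135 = 0.32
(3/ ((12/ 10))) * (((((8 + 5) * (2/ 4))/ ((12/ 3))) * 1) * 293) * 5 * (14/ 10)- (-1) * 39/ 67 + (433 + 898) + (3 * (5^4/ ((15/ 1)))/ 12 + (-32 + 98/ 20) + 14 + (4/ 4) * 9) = 9670.09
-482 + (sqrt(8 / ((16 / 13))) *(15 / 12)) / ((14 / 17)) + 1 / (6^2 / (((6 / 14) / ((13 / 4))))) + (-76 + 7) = -547.13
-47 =-47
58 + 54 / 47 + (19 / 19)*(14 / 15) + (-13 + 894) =663463 / 705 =941.08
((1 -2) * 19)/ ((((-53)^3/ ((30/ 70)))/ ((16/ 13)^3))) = 233472/ 2289579383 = 0.00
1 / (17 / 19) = 19 / 17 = 1.12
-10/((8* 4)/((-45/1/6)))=75/32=2.34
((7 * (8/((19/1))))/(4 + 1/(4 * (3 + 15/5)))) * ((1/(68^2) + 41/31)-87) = -1031630292/16511437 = -62.48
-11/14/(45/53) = -583/630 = -0.93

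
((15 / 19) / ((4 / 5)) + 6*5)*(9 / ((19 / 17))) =360315 / 1444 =249.53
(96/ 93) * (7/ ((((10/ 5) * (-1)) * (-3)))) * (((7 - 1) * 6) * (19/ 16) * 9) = 14364/ 31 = 463.35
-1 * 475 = -475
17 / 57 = 0.30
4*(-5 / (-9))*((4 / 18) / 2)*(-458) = -9160 / 81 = -113.09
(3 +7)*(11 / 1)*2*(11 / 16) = 605 / 4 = 151.25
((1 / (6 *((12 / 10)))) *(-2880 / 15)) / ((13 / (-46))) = 3680 / 39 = 94.36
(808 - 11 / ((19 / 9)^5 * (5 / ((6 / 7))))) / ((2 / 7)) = 2827.84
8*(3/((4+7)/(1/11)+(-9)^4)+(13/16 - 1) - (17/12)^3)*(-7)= 122459575/721656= 169.69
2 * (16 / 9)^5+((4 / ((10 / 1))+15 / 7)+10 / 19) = 1515125089 / 39267585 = 38.58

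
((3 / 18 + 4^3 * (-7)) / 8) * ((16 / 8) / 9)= -2687 / 216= -12.44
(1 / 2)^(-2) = 4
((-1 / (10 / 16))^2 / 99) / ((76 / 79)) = 1264 / 47025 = 0.03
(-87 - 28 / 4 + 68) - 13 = -39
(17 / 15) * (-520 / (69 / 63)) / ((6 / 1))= -89.68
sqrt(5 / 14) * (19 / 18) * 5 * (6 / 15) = 19 * sqrt(70) / 126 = 1.26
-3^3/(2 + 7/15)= -405/37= -10.95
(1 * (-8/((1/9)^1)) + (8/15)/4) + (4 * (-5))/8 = -2231/30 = -74.37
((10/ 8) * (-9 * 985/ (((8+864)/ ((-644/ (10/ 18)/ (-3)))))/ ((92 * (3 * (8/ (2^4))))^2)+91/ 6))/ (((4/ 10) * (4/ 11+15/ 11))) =247537675/ 9145536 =27.07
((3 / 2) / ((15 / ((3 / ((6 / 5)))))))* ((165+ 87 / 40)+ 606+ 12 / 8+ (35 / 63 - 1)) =278723 / 1440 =193.56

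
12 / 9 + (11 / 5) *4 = 152 / 15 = 10.13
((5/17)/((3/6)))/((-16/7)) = -35/136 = -0.26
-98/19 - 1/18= -1783/342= -5.21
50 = 50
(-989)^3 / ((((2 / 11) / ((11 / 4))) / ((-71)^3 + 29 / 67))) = 350859775992889449 / 67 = 5236713074520738.04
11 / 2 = 5.50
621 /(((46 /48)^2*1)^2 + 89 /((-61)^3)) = 46765552766976 /63489061957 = 736.59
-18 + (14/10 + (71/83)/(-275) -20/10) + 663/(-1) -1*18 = -15968441/22825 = -699.60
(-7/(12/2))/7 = -1/6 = -0.17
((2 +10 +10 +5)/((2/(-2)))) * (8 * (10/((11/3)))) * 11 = -6480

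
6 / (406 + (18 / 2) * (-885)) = -6 / 7559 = -0.00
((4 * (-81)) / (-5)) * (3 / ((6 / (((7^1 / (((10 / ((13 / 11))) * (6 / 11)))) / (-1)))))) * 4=-4914 / 25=-196.56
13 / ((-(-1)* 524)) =13 / 524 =0.02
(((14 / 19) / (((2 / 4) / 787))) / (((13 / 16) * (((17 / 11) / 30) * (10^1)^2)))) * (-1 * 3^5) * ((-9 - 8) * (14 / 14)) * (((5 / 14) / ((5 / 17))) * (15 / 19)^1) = 5149737648 / 4693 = 1097323.17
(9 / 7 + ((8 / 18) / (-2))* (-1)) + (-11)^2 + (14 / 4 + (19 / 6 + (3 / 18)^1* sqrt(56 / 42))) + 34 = sqrt(3) / 9 + 10280 / 63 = 163.37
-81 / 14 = -5.79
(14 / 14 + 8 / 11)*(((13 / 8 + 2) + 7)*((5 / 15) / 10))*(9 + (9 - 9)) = 969 / 176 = 5.51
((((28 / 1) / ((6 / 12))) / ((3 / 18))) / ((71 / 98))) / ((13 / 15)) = 493920 / 923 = 535.12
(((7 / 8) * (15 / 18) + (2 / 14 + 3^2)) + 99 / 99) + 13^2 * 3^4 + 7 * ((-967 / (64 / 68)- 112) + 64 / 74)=4452104 / 777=5729.86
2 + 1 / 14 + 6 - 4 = 4.07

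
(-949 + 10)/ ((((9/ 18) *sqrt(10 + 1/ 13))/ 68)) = -127704 *sqrt(1703)/ 131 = -40229.12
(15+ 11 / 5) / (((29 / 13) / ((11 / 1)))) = 12298 / 145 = 84.81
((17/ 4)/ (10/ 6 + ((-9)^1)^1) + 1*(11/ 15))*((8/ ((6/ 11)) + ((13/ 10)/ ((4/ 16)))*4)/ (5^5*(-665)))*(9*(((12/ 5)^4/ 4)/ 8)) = -65772/ 2685546875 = -0.00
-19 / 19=-1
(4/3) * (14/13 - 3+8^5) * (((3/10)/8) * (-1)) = -425959/260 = -1638.30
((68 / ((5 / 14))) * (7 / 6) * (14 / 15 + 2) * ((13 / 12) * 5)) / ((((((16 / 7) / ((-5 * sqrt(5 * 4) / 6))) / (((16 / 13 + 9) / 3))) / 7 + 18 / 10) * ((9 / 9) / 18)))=1291760742272 * sqrt(5) / 5732455887 + 202365498975640 / 5732455887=35805.59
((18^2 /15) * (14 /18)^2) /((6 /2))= 196 /45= 4.36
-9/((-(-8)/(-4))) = 9/2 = 4.50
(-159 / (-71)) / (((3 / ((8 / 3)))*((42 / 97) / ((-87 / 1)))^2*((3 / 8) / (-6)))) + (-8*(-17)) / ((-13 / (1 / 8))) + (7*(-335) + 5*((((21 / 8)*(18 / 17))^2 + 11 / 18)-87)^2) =-98478539812892946137 / 78328254880512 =-1257254.36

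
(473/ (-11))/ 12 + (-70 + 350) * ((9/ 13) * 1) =29681/ 156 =190.26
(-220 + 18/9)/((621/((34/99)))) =-7412/61479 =-0.12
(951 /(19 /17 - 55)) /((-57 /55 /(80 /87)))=5927900 /378537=15.66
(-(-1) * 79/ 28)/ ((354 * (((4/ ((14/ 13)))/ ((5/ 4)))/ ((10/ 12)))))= 1975/ 883584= 0.00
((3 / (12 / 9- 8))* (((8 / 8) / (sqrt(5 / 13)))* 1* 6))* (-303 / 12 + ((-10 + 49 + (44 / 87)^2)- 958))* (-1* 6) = -257223321* sqrt(65) / 84100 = -24658.75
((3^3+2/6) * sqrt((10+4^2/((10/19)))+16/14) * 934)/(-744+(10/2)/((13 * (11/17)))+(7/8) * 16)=-10952084 * sqrt(50890)/10952025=-225.59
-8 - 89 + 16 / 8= -95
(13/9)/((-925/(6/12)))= -13/16650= -0.00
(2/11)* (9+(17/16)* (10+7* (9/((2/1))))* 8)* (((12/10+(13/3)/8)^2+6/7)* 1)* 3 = 567465649/739200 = 767.68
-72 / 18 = -4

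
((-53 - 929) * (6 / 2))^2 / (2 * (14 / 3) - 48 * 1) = -6509187 / 29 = -224454.72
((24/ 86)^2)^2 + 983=3360702119/ 3418801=983.01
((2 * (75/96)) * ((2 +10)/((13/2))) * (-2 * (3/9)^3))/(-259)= 25/30303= 0.00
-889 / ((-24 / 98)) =43561 / 12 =3630.08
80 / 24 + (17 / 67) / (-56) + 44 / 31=1656803 / 348936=4.75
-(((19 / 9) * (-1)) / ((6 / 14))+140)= -3647 / 27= -135.07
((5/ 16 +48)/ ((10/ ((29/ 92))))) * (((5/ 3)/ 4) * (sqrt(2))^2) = 22417/ 17664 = 1.27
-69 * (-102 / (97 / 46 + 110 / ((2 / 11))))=35972 / 3103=11.59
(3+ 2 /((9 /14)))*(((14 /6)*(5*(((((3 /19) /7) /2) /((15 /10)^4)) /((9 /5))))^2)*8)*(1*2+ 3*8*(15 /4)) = 1619200000 /4028854221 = 0.40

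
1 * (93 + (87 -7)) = 173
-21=-21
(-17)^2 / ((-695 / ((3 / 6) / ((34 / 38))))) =-0.23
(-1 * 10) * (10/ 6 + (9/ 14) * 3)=-755/ 21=-35.95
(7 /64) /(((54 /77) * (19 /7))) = 3773 /65664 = 0.06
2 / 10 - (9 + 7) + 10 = -29 / 5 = -5.80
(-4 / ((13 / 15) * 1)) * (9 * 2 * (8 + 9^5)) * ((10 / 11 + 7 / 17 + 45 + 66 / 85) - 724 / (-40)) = -777618401364 / 2431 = -319875936.39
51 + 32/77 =3959/77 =51.42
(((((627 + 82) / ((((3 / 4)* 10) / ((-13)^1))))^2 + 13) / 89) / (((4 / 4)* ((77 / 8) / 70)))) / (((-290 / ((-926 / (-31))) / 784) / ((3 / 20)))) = -493400913923008 / 330045375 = -1494948.73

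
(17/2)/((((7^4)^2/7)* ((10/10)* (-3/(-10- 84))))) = 799/2470629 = 0.00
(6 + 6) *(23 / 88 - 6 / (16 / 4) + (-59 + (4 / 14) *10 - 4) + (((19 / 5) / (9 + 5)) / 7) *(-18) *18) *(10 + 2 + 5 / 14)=-827415231 / 75460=-10964.95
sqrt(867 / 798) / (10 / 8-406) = -34 * sqrt(266) / 215327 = -0.00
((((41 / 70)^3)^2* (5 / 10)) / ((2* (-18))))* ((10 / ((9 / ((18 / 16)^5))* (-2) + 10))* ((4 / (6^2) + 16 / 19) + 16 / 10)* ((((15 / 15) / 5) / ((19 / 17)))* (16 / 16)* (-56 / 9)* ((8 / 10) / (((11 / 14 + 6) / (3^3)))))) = 1157738156554689 / 257319671875000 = 4.50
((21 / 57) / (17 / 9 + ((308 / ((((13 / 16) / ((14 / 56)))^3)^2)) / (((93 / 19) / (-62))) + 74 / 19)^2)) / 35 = 1327990851981417 / 281341130566189835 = 0.00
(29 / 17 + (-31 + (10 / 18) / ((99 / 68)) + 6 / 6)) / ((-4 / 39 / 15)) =27481415 / 6732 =4082.21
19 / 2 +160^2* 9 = 460819 / 2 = 230409.50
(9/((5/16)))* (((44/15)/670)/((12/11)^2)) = 2662/25125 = 0.11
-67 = -67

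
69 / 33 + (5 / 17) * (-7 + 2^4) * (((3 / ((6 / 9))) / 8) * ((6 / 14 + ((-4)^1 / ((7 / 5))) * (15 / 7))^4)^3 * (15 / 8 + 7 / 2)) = 42615403348711230260006008968810413 / 4585688354325237695102336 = 9293131162.85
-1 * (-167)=167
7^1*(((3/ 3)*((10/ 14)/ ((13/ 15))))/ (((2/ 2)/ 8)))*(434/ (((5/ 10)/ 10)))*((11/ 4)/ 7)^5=1872217875/ 499408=3748.87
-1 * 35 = -35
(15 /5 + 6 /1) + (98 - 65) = 42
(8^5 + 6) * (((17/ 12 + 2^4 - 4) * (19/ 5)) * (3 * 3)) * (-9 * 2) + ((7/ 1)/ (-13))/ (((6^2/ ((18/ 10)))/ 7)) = -270690298.39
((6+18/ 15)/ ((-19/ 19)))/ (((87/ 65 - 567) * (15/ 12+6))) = 39/ 22214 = 0.00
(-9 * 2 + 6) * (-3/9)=4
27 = 27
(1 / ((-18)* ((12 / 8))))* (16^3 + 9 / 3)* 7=-28693 / 27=-1062.70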